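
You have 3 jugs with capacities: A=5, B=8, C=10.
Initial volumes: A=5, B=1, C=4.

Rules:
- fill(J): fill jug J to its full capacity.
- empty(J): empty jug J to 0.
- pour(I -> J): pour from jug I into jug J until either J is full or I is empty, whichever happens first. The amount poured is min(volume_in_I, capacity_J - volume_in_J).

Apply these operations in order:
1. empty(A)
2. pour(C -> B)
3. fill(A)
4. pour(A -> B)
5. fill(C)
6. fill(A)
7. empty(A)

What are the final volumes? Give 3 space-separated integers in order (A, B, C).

Answer: 0 8 10

Derivation:
Step 1: empty(A) -> (A=0 B=1 C=4)
Step 2: pour(C -> B) -> (A=0 B=5 C=0)
Step 3: fill(A) -> (A=5 B=5 C=0)
Step 4: pour(A -> B) -> (A=2 B=8 C=0)
Step 5: fill(C) -> (A=2 B=8 C=10)
Step 6: fill(A) -> (A=5 B=8 C=10)
Step 7: empty(A) -> (A=0 B=8 C=10)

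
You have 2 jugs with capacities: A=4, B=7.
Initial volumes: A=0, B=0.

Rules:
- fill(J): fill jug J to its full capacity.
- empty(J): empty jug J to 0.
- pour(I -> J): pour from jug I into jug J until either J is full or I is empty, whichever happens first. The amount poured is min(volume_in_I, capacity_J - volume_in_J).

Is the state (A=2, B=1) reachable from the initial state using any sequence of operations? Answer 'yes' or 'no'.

Answer: no

Derivation:
BFS explored all 22 reachable states.
Reachable set includes: (0,0), (0,1), (0,2), (0,3), (0,4), (0,5), (0,6), (0,7), (1,0), (1,7), (2,0), (2,7) ...
Target (A=2, B=1) not in reachable set → no.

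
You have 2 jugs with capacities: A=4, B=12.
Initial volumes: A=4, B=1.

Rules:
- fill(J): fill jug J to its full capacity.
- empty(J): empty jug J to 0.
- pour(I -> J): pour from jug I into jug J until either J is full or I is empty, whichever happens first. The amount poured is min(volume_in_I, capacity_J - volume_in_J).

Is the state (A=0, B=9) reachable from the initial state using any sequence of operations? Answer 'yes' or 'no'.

Answer: yes

Derivation:
BFS from (A=4, B=1):
  1. pour(A -> B) -> (A=0 B=5)
  2. fill(A) -> (A=4 B=5)
  3. pour(A -> B) -> (A=0 B=9)
Target reached → yes.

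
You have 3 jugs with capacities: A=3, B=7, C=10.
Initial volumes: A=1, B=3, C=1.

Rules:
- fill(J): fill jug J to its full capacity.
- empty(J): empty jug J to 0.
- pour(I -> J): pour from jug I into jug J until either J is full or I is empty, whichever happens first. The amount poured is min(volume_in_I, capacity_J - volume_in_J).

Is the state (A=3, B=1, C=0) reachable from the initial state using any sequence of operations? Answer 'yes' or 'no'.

Answer: yes

Derivation:
BFS from (A=1, B=3, C=1):
  1. empty(C) -> (A=1 B=3 C=0)
  2. pour(B -> A) -> (A=3 B=1 C=0)
Target reached → yes.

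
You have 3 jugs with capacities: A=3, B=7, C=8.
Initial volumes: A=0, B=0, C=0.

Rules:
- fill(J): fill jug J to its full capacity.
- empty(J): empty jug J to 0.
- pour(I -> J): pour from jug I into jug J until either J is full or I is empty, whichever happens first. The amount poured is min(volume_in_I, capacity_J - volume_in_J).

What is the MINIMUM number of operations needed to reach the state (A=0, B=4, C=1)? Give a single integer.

BFS from (A=0, B=0, C=0). One shortest path:
  1. fill(C) -> (A=0 B=0 C=8)
  2. pour(C -> B) -> (A=0 B=7 C=1)
  3. pour(B -> A) -> (A=3 B=4 C=1)
  4. empty(A) -> (A=0 B=4 C=1)
Reached target in 4 moves.

Answer: 4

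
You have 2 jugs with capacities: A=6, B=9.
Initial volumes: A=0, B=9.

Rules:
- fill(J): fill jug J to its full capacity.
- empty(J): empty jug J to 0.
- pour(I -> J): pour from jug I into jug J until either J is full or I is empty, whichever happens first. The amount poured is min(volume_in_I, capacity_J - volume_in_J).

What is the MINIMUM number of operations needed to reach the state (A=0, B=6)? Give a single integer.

BFS from (A=0, B=9). One shortest path:
  1. fill(A) -> (A=6 B=9)
  2. empty(B) -> (A=6 B=0)
  3. pour(A -> B) -> (A=0 B=6)
Reached target in 3 moves.

Answer: 3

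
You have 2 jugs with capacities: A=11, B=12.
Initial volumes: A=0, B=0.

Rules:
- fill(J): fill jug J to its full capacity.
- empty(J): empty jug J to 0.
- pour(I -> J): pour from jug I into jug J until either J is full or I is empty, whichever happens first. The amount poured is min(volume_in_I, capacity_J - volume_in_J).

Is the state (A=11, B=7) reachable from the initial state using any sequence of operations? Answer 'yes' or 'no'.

BFS from (A=0, B=0):
  1. fill(A) -> (A=11 B=0)
  2. pour(A -> B) -> (A=0 B=11)
  3. fill(A) -> (A=11 B=11)
  4. pour(A -> B) -> (A=10 B=12)
  5. empty(B) -> (A=10 B=0)
  6. pour(A -> B) -> (A=0 B=10)
  7. fill(A) -> (A=11 B=10)
  8. pour(A -> B) -> (A=9 B=12)
  9. empty(B) -> (A=9 B=0)
  10. pour(A -> B) -> (A=0 B=9)
  11. fill(A) -> (A=11 B=9)
  12. pour(A -> B) -> (A=8 B=12)
  13. empty(B) -> (A=8 B=0)
  14. pour(A -> B) -> (A=0 B=8)
  15. fill(A) -> (A=11 B=8)
  16. pour(A -> B) -> (A=7 B=12)
  17. empty(B) -> (A=7 B=0)
  18. pour(A -> B) -> (A=0 B=7)
  19. fill(A) -> (A=11 B=7)
Target reached → yes.

Answer: yes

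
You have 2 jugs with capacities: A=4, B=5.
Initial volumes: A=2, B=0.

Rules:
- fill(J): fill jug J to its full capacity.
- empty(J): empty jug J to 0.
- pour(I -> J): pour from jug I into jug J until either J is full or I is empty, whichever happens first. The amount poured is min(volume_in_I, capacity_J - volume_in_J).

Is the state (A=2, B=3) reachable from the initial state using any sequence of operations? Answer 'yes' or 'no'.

Answer: no

Derivation:
BFS explored all 18 reachable states.
Reachable set includes: (0,0), (0,1), (0,2), (0,3), (0,4), (0,5), (1,0), (1,5), (2,0), (2,5), (3,0), (3,5) ...
Target (A=2, B=3) not in reachable set → no.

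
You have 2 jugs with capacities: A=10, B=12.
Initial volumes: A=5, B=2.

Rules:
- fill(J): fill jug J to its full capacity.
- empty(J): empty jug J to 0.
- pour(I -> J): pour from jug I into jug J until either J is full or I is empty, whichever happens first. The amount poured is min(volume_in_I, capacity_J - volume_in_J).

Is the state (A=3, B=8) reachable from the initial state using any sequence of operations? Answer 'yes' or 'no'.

Answer: no

Derivation:
BFS explored all 45 reachable states.
Reachable set includes: (0,0), (0,1), (0,2), (0,3), (0,4), (0,5), (0,6), (0,7), (0,8), (0,9), (0,10), (0,11) ...
Target (A=3, B=8) not in reachable set → no.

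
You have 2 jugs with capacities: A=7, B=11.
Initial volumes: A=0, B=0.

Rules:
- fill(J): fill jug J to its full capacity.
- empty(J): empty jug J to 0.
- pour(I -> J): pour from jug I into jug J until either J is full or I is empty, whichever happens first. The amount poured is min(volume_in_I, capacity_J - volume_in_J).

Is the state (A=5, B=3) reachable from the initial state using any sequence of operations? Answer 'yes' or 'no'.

BFS explored all 36 reachable states.
Reachable set includes: (0,0), (0,1), (0,2), (0,3), (0,4), (0,5), (0,6), (0,7), (0,8), (0,9), (0,10), (0,11) ...
Target (A=5, B=3) not in reachable set → no.

Answer: no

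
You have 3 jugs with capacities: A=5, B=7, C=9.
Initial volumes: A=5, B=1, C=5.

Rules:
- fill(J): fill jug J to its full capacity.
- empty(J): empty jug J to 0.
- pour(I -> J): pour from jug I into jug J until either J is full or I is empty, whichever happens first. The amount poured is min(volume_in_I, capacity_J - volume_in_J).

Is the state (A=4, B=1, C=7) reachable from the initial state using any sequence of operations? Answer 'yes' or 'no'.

Answer: no

Derivation:
BFS explored all 288 reachable states.
Reachable set includes: (0,0,0), (0,0,1), (0,0,2), (0,0,3), (0,0,4), (0,0,5), (0,0,6), (0,0,7), (0,0,8), (0,0,9), (0,1,0), (0,1,1) ...
Target (A=4, B=1, C=7) not in reachable set → no.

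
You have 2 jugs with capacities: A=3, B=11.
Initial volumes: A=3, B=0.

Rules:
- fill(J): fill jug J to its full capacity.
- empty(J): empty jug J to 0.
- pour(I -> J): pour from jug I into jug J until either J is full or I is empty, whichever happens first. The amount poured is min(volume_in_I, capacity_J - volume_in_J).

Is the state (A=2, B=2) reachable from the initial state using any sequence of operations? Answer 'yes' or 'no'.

Answer: no

Derivation:
BFS explored all 28 reachable states.
Reachable set includes: (0,0), (0,1), (0,2), (0,3), (0,4), (0,5), (0,6), (0,7), (0,8), (0,9), (0,10), (0,11) ...
Target (A=2, B=2) not in reachable set → no.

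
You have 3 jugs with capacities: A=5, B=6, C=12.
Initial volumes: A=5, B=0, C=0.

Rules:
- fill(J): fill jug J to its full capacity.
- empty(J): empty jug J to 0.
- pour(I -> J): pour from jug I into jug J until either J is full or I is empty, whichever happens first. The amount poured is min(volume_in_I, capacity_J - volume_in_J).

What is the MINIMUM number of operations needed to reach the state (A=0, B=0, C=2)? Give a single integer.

Answer: 6

Derivation:
BFS from (A=5, B=0, C=0). One shortest path:
  1. empty(A) -> (A=0 B=0 C=0)
  2. fill(C) -> (A=0 B=0 C=12)
  3. pour(C -> A) -> (A=5 B=0 C=7)
  4. empty(A) -> (A=0 B=0 C=7)
  5. pour(C -> A) -> (A=5 B=0 C=2)
  6. empty(A) -> (A=0 B=0 C=2)
Reached target in 6 moves.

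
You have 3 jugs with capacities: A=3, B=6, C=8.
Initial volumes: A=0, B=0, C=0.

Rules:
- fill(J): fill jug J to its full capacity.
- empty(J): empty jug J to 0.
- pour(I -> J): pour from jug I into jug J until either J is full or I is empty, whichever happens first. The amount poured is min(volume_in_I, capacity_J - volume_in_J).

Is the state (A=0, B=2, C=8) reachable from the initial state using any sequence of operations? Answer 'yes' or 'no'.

Answer: yes

Derivation:
BFS from (A=0, B=0, C=0):
  1. fill(C) -> (A=0 B=0 C=8)
  2. pour(C -> B) -> (A=0 B=6 C=2)
  3. empty(B) -> (A=0 B=0 C=2)
  4. pour(C -> B) -> (A=0 B=2 C=0)
  5. fill(C) -> (A=0 B=2 C=8)
Target reached → yes.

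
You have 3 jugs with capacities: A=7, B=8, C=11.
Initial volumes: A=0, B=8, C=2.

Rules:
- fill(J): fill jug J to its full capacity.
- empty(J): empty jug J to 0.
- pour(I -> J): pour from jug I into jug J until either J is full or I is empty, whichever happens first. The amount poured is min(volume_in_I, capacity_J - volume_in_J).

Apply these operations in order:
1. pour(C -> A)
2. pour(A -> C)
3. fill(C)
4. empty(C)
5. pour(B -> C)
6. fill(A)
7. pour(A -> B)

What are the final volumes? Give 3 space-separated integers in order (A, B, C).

Step 1: pour(C -> A) -> (A=2 B=8 C=0)
Step 2: pour(A -> C) -> (A=0 B=8 C=2)
Step 3: fill(C) -> (A=0 B=8 C=11)
Step 4: empty(C) -> (A=0 B=8 C=0)
Step 5: pour(B -> C) -> (A=0 B=0 C=8)
Step 6: fill(A) -> (A=7 B=0 C=8)
Step 7: pour(A -> B) -> (A=0 B=7 C=8)

Answer: 0 7 8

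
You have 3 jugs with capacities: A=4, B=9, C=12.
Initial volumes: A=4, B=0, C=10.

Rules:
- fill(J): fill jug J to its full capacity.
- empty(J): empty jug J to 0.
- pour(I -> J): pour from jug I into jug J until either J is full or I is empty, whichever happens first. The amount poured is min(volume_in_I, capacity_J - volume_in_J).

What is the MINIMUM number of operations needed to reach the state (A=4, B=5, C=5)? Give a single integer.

Answer: 3

Derivation:
BFS from (A=4, B=0, C=10). One shortest path:
  1. pour(A -> B) -> (A=0 B=4 C=10)
  2. pour(C -> B) -> (A=0 B=9 C=5)
  3. pour(B -> A) -> (A=4 B=5 C=5)
Reached target in 3 moves.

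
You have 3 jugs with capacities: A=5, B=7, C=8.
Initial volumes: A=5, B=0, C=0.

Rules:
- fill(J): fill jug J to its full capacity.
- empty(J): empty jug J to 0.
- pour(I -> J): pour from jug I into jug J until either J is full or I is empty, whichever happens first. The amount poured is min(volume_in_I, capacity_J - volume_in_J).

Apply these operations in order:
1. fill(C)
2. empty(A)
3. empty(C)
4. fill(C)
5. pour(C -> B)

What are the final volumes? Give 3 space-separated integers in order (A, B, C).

Step 1: fill(C) -> (A=5 B=0 C=8)
Step 2: empty(A) -> (A=0 B=0 C=8)
Step 3: empty(C) -> (A=0 B=0 C=0)
Step 4: fill(C) -> (A=0 B=0 C=8)
Step 5: pour(C -> B) -> (A=0 B=7 C=1)

Answer: 0 7 1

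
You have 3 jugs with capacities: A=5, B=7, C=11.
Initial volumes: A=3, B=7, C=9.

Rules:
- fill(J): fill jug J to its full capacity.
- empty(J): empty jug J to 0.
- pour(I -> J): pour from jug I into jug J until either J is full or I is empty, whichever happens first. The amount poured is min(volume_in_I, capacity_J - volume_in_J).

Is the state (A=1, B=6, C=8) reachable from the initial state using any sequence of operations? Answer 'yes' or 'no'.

BFS explored all 336 reachable states.
Reachable set includes: (0,0,0), (0,0,1), (0,0,2), (0,0,3), (0,0,4), (0,0,5), (0,0,6), (0,0,7), (0,0,8), (0,0,9), (0,0,10), (0,0,11) ...
Target (A=1, B=6, C=8) not in reachable set → no.

Answer: no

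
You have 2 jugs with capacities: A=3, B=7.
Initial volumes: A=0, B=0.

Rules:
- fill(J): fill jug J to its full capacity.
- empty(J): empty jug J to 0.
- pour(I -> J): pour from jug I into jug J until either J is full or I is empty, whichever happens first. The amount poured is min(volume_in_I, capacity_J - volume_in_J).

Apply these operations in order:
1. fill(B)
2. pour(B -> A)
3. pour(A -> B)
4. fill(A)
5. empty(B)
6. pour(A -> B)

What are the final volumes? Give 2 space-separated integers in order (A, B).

Answer: 0 3

Derivation:
Step 1: fill(B) -> (A=0 B=7)
Step 2: pour(B -> A) -> (A=3 B=4)
Step 3: pour(A -> B) -> (A=0 B=7)
Step 4: fill(A) -> (A=3 B=7)
Step 5: empty(B) -> (A=3 B=0)
Step 6: pour(A -> B) -> (A=0 B=3)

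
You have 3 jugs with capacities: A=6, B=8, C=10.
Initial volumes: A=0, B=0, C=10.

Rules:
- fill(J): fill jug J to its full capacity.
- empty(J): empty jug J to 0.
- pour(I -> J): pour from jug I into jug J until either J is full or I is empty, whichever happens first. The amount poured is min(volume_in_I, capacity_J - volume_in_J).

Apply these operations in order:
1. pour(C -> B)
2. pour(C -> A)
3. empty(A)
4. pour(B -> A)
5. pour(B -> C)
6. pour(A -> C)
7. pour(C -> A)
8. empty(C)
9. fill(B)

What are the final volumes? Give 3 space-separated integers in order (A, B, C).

Step 1: pour(C -> B) -> (A=0 B=8 C=2)
Step 2: pour(C -> A) -> (A=2 B=8 C=0)
Step 3: empty(A) -> (A=0 B=8 C=0)
Step 4: pour(B -> A) -> (A=6 B=2 C=0)
Step 5: pour(B -> C) -> (A=6 B=0 C=2)
Step 6: pour(A -> C) -> (A=0 B=0 C=8)
Step 7: pour(C -> A) -> (A=6 B=0 C=2)
Step 8: empty(C) -> (A=6 B=0 C=0)
Step 9: fill(B) -> (A=6 B=8 C=0)

Answer: 6 8 0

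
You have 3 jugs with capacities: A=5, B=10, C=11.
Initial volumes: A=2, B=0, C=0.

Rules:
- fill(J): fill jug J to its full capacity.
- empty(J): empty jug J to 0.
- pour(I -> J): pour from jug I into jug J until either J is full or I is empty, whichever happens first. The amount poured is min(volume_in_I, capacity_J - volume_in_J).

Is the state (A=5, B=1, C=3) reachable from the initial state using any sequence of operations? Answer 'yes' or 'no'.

Answer: yes

Derivation:
BFS from (A=2, B=0, C=0):
  1. fill(C) -> (A=2 B=0 C=11)
  2. pour(C -> B) -> (A=2 B=10 C=1)
  3. empty(B) -> (A=2 B=0 C=1)
  4. pour(C -> B) -> (A=2 B=1 C=0)
  5. fill(C) -> (A=2 B=1 C=11)
  6. pour(C -> A) -> (A=5 B=1 C=8)
  7. empty(A) -> (A=0 B=1 C=8)
  8. pour(C -> A) -> (A=5 B=1 C=3)
Target reached → yes.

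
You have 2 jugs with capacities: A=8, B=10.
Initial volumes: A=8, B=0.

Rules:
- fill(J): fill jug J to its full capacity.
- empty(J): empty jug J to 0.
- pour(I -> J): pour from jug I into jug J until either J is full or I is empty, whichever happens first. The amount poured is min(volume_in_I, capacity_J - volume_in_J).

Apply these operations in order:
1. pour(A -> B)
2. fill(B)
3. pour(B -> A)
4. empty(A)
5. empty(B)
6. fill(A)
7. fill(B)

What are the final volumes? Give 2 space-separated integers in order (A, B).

Answer: 8 10

Derivation:
Step 1: pour(A -> B) -> (A=0 B=8)
Step 2: fill(B) -> (A=0 B=10)
Step 3: pour(B -> A) -> (A=8 B=2)
Step 4: empty(A) -> (A=0 B=2)
Step 5: empty(B) -> (A=0 B=0)
Step 6: fill(A) -> (A=8 B=0)
Step 7: fill(B) -> (A=8 B=10)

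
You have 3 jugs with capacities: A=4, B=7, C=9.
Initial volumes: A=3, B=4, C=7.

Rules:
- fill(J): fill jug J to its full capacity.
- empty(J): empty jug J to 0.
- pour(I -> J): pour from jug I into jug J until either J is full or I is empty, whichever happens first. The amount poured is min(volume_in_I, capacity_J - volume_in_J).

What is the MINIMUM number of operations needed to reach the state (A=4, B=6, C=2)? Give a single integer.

BFS from (A=3, B=4, C=7). One shortest path:
  1. empty(B) -> (A=3 B=0 C=7)
  2. fill(C) -> (A=3 B=0 C=9)
  3. pour(C -> B) -> (A=3 B=7 C=2)
  4. pour(B -> A) -> (A=4 B=6 C=2)
Reached target in 4 moves.

Answer: 4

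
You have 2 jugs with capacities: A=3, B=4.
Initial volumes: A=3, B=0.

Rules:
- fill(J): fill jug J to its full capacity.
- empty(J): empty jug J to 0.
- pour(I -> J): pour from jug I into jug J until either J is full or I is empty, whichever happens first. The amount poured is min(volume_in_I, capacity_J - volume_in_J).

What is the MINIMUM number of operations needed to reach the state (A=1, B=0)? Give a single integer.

Answer: 5

Derivation:
BFS from (A=3, B=0). One shortest path:
  1. empty(A) -> (A=0 B=0)
  2. fill(B) -> (A=0 B=4)
  3. pour(B -> A) -> (A=3 B=1)
  4. empty(A) -> (A=0 B=1)
  5. pour(B -> A) -> (A=1 B=0)
Reached target in 5 moves.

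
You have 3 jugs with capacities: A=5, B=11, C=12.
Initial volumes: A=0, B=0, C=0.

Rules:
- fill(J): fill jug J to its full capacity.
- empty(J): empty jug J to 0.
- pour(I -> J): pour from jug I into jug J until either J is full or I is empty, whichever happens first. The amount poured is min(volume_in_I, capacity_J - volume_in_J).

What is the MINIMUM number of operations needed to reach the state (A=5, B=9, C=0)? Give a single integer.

Answer: 8

Derivation:
BFS from (A=0, B=0, C=0). One shortest path:
  1. fill(A) -> (A=5 B=0 C=0)
  2. fill(B) -> (A=5 B=11 C=0)
  3. pour(A -> C) -> (A=0 B=11 C=5)
  4. fill(A) -> (A=5 B=11 C=5)
  5. pour(A -> C) -> (A=0 B=11 C=10)
  6. fill(A) -> (A=5 B=11 C=10)
  7. pour(B -> C) -> (A=5 B=9 C=12)
  8. empty(C) -> (A=5 B=9 C=0)
Reached target in 8 moves.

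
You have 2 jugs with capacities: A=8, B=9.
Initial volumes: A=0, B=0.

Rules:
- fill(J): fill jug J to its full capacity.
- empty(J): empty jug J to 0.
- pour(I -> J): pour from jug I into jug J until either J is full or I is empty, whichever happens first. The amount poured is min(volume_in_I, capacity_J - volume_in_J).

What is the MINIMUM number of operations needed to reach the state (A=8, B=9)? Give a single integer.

Answer: 2

Derivation:
BFS from (A=0, B=0). One shortest path:
  1. fill(A) -> (A=8 B=0)
  2. fill(B) -> (A=8 B=9)
Reached target in 2 moves.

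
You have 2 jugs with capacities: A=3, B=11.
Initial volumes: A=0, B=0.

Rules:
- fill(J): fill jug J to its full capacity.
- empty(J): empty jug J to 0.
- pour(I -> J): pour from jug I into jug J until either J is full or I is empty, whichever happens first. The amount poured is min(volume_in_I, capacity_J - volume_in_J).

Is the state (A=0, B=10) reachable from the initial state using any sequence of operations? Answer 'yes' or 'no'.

Answer: yes

Derivation:
BFS from (A=0, B=0):
  1. fill(B) -> (A=0 B=11)
  2. pour(B -> A) -> (A=3 B=8)
  3. empty(A) -> (A=0 B=8)
  4. pour(B -> A) -> (A=3 B=5)
  5. empty(A) -> (A=0 B=5)
  6. pour(B -> A) -> (A=3 B=2)
  7. empty(A) -> (A=0 B=2)
  8. pour(B -> A) -> (A=2 B=0)
  9. fill(B) -> (A=2 B=11)
  10. pour(B -> A) -> (A=3 B=10)
  11. empty(A) -> (A=0 B=10)
Target reached → yes.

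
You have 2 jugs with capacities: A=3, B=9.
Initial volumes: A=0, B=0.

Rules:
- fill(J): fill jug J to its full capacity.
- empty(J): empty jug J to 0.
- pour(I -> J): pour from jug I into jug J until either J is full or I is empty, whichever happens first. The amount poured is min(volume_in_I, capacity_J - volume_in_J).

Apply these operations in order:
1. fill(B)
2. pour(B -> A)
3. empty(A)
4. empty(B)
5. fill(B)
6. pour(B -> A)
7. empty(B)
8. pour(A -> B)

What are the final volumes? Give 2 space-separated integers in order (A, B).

Step 1: fill(B) -> (A=0 B=9)
Step 2: pour(B -> A) -> (A=3 B=6)
Step 3: empty(A) -> (A=0 B=6)
Step 4: empty(B) -> (A=0 B=0)
Step 5: fill(B) -> (A=0 B=9)
Step 6: pour(B -> A) -> (A=3 B=6)
Step 7: empty(B) -> (A=3 B=0)
Step 8: pour(A -> B) -> (A=0 B=3)

Answer: 0 3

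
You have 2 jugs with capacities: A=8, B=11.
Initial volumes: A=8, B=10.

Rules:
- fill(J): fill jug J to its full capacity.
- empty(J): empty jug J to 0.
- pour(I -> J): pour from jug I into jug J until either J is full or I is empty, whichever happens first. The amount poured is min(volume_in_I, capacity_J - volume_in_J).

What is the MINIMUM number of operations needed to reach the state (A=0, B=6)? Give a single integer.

Answer: 8

Derivation:
BFS from (A=8, B=10). One shortest path:
  1. empty(A) -> (A=0 B=10)
  2. fill(B) -> (A=0 B=11)
  3. pour(B -> A) -> (A=8 B=3)
  4. empty(A) -> (A=0 B=3)
  5. pour(B -> A) -> (A=3 B=0)
  6. fill(B) -> (A=3 B=11)
  7. pour(B -> A) -> (A=8 B=6)
  8. empty(A) -> (A=0 B=6)
Reached target in 8 moves.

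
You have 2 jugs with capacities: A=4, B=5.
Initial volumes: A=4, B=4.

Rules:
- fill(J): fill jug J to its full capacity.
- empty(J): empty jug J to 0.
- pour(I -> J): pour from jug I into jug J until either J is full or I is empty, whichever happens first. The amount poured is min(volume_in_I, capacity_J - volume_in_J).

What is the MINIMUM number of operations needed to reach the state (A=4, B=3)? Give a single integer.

BFS from (A=4, B=4). One shortest path:
  1. pour(A -> B) -> (A=3 B=5)
  2. empty(B) -> (A=3 B=0)
  3. pour(A -> B) -> (A=0 B=3)
  4. fill(A) -> (A=4 B=3)
Reached target in 4 moves.

Answer: 4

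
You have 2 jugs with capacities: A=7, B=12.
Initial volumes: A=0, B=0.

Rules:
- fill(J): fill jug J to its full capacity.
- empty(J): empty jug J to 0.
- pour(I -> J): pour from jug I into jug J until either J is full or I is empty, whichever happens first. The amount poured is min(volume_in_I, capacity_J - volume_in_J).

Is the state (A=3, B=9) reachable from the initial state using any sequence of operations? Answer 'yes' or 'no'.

BFS explored all 38 reachable states.
Reachable set includes: (0,0), (0,1), (0,2), (0,3), (0,4), (0,5), (0,6), (0,7), (0,8), (0,9), (0,10), (0,11) ...
Target (A=3, B=9) not in reachable set → no.

Answer: no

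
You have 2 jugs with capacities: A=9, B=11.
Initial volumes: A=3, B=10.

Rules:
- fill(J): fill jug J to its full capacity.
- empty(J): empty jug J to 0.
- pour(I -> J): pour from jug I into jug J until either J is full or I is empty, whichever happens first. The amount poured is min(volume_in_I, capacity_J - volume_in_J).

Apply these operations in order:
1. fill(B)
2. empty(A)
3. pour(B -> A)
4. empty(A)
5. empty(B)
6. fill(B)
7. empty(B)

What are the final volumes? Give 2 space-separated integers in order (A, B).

Step 1: fill(B) -> (A=3 B=11)
Step 2: empty(A) -> (A=0 B=11)
Step 3: pour(B -> A) -> (A=9 B=2)
Step 4: empty(A) -> (A=0 B=2)
Step 5: empty(B) -> (A=0 B=0)
Step 6: fill(B) -> (A=0 B=11)
Step 7: empty(B) -> (A=0 B=0)

Answer: 0 0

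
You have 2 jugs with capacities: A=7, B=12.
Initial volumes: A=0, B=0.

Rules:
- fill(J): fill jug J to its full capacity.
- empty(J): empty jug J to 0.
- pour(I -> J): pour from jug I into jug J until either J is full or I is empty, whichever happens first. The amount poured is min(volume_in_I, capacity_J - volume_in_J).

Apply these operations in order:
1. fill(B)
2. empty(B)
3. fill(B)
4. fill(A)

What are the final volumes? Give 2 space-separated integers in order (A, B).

Answer: 7 12

Derivation:
Step 1: fill(B) -> (A=0 B=12)
Step 2: empty(B) -> (A=0 B=0)
Step 3: fill(B) -> (A=0 B=12)
Step 4: fill(A) -> (A=7 B=12)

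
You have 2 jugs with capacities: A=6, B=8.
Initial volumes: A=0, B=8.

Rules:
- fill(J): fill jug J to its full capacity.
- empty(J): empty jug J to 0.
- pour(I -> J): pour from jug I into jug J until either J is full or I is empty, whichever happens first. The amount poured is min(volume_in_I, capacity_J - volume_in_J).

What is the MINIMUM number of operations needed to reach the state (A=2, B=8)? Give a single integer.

BFS from (A=0, B=8). One shortest path:
  1. pour(B -> A) -> (A=6 B=2)
  2. empty(A) -> (A=0 B=2)
  3. pour(B -> A) -> (A=2 B=0)
  4. fill(B) -> (A=2 B=8)
Reached target in 4 moves.

Answer: 4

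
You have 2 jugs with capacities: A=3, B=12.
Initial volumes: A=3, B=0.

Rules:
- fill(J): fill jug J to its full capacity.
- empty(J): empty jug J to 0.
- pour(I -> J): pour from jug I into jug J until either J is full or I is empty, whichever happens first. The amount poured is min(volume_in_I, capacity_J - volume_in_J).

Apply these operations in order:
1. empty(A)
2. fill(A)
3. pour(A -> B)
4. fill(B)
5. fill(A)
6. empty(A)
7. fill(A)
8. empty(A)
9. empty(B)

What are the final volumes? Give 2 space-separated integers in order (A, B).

Step 1: empty(A) -> (A=0 B=0)
Step 2: fill(A) -> (A=3 B=0)
Step 3: pour(A -> B) -> (A=0 B=3)
Step 4: fill(B) -> (A=0 B=12)
Step 5: fill(A) -> (A=3 B=12)
Step 6: empty(A) -> (A=0 B=12)
Step 7: fill(A) -> (A=3 B=12)
Step 8: empty(A) -> (A=0 B=12)
Step 9: empty(B) -> (A=0 B=0)

Answer: 0 0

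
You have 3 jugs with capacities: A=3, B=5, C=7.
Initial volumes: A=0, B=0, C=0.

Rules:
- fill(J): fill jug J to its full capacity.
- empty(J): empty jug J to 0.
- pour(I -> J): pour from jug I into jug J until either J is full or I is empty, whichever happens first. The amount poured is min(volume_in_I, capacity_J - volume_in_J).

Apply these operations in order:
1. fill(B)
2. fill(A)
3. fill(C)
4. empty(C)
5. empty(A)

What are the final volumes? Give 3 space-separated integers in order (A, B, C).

Step 1: fill(B) -> (A=0 B=5 C=0)
Step 2: fill(A) -> (A=3 B=5 C=0)
Step 3: fill(C) -> (A=3 B=5 C=7)
Step 4: empty(C) -> (A=3 B=5 C=0)
Step 5: empty(A) -> (A=0 B=5 C=0)

Answer: 0 5 0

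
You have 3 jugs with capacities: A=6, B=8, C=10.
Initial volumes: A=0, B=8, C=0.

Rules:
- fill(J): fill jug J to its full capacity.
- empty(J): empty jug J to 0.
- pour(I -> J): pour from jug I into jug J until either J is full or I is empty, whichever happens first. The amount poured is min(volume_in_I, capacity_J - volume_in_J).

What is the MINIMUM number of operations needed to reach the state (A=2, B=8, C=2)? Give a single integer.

Answer: 5

Derivation:
BFS from (A=0, B=8, C=0). One shortest path:
  1. fill(C) -> (A=0 B=8 C=10)
  2. pour(B -> A) -> (A=6 B=2 C=10)
  3. empty(A) -> (A=0 B=2 C=10)
  4. pour(B -> A) -> (A=2 B=0 C=10)
  5. pour(C -> B) -> (A=2 B=8 C=2)
Reached target in 5 moves.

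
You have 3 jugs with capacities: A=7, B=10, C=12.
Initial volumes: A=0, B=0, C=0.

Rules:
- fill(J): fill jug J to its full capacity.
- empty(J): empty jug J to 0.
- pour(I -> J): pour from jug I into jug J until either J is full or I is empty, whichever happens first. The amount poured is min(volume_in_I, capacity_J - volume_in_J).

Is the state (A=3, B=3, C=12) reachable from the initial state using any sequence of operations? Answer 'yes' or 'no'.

BFS from (A=0, B=0, C=0):
  1. fill(B) -> (A=0 B=10 C=0)
  2. fill(C) -> (A=0 B=10 C=12)
  3. pour(B -> A) -> (A=7 B=3 C=12)
  4. empty(A) -> (A=0 B=3 C=12)
  5. pour(C -> A) -> (A=7 B=3 C=5)
  6. empty(A) -> (A=0 B=3 C=5)
  7. pour(B -> A) -> (A=3 B=0 C=5)
  8. fill(B) -> (A=3 B=10 C=5)
  9. pour(B -> C) -> (A=3 B=3 C=12)
Target reached → yes.

Answer: yes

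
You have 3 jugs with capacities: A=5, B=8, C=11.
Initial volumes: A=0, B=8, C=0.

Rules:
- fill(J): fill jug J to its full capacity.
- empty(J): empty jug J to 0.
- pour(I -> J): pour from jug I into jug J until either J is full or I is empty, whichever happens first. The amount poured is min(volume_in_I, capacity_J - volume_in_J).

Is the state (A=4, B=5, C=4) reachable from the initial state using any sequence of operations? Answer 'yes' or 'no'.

Answer: no

Derivation:
BFS explored all 368 reachable states.
Reachable set includes: (0,0,0), (0,0,1), (0,0,2), (0,0,3), (0,0,4), (0,0,5), (0,0,6), (0,0,7), (0,0,8), (0,0,9), (0,0,10), (0,0,11) ...
Target (A=4, B=5, C=4) not in reachable set → no.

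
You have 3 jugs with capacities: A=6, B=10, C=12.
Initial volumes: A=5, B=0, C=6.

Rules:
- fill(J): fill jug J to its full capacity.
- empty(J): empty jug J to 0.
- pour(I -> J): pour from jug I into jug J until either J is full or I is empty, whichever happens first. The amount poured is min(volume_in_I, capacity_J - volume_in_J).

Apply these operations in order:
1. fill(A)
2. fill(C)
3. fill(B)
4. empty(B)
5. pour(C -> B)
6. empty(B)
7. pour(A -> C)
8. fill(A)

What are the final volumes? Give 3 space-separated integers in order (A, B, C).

Step 1: fill(A) -> (A=6 B=0 C=6)
Step 2: fill(C) -> (A=6 B=0 C=12)
Step 3: fill(B) -> (A=6 B=10 C=12)
Step 4: empty(B) -> (A=6 B=0 C=12)
Step 5: pour(C -> B) -> (A=6 B=10 C=2)
Step 6: empty(B) -> (A=6 B=0 C=2)
Step 7: pour(A -> C) -> (A=0 B=0 C=8)
Step 8: fill(A) -> (A=6 B=0 C=8)

Answer: 6 0 8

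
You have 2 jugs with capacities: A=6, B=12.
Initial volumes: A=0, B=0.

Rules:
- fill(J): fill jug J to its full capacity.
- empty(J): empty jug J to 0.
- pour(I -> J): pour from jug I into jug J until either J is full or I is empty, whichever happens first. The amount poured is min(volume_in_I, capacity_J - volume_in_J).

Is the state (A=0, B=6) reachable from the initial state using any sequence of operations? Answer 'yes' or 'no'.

BFS from (A=0, B=0):
  1. fill(A) -> (A=6 B=0)
  2. pour(A -> B) -> (A=0 B=6)
Target reached → yes.

Answer: yes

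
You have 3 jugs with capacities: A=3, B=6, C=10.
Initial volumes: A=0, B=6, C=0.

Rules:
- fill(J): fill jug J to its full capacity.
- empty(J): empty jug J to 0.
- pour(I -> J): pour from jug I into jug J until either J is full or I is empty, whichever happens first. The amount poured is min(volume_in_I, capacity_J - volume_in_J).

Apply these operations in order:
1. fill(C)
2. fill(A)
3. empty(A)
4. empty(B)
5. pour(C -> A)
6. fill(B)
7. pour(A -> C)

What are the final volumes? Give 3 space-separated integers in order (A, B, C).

Step 1: fill(C) -> (A=0 B=6 C=10)
Step 2: fill(A) -> (A=3 B=6 C=10)
Step 3: empty(A) -> (A=0 B=6 C=10)
Step 4: empty(B) -> (A=0 B=0 C=10)
Step 5: pour(C -> A) -> (A=3 B=0 C=7)
Step 6: fill(B) -> (A=3 B=6 C=7)
Step 7: pour(A -> C) -> (A=0 B=6 C=10)

Answer: 0 6 10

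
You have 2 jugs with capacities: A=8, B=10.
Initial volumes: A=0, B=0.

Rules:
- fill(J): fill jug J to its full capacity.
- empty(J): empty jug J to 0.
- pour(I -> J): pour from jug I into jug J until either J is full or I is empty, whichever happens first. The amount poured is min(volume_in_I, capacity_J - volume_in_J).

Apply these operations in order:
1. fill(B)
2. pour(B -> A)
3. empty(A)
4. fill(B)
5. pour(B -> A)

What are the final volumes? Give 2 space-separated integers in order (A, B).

Step 1: fill(B) -> (A=0 B=10)
Step 2: pour(B -> A) -> (A=8 B=2)
Step 3: empty(A) -> (A=0 B=2)
Step 4: fill(B) -> (A=0 B=10)
Step 5: pour(B -> A) -> (A=8 B=2)

Answer: 8 2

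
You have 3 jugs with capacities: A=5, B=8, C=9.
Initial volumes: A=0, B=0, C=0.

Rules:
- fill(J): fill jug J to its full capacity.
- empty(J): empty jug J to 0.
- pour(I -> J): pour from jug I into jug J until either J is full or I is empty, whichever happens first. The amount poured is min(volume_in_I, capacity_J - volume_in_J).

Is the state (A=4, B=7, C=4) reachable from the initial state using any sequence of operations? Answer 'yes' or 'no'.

BFS explored all 316 reachable states.
Reachable set includes: (0,0,0), (0,0,1), (0,0,2), (0,0,3), (0,0,4), (0,0,5), (0,0,6), (0,0,7), (0,0,8), (0,0,9), (0,1,0), (0,1,1) ...
Target (A=4, B=7, C=4) not in reachable set → no.

Answer: no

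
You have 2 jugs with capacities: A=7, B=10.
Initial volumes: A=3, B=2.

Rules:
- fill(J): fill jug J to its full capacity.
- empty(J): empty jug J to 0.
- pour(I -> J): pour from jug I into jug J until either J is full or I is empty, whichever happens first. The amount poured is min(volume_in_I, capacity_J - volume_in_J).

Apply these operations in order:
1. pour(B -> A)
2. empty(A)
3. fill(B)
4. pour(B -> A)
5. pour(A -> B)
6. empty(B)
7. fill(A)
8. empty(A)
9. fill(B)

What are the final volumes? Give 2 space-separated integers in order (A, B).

Step 1: pour(B -> A) -> (A=5 B=0)
Step 2: empty(A) -> (A=0 B=0)
Step 3: fill(B) -> (A=0 B=10)
Step 4: pour(B -> A) -> (A=7 B=3)
Step 5: pour(A -> B) -> (A=0 B=10)
Step 6: empty(B) -> (A=0 B=0)
Step 7: fill(A) -> (A=7 B=0)
Step 8: empty(A) -> (A=0 B=0)
Step 9: fill(B) -> (A=0 B=10)

Answer: 0 10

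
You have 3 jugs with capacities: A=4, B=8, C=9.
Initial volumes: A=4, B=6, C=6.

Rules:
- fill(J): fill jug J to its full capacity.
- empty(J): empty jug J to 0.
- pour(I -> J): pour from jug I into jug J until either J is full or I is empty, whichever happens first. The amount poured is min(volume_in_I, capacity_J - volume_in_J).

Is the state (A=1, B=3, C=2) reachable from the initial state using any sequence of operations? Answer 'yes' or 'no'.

Answer: no

Derivation:
BFS explored all 282 reachable states.
Reachable set includes: (0,0,0), (0,0,1), (0,0,2), (0,0,3), (0,0,4), (0,0,5), (0,0,6), (0,0,7), (0,0,8), (0,0,9), (0,1,0), (0,1,1) ...
Target (A=1, B=3, C=2) not in reachable set → no.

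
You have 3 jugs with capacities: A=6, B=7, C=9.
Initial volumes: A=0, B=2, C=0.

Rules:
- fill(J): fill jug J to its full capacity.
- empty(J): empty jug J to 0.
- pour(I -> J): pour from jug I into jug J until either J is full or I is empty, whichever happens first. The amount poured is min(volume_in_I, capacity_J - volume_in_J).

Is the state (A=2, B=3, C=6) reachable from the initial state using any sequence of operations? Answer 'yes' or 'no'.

Answer: no

Derivation:
BFS explored all 320 reachable states.
Reachable set includes: (0,0,0), (0,0,1), (0,0,2), (0,0,3), (0,0,4), (0,0,5), (0,0,6), (0,0,7), (0,0,8), (0,0,9), (0,1,0), (0,1,1) ...
Target (A=2, B=3, C=6) not in reachable set → no.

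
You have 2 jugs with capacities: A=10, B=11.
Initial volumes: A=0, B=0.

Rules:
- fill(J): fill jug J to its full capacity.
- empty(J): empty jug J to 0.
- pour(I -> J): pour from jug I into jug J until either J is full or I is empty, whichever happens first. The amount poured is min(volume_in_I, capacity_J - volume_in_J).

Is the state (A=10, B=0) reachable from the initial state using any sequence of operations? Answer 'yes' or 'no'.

Answer: yes

Derivation:
BFS from (A=0, B=0):
  1. fill(A) -> (A=10 B=0)
Target reached → yes.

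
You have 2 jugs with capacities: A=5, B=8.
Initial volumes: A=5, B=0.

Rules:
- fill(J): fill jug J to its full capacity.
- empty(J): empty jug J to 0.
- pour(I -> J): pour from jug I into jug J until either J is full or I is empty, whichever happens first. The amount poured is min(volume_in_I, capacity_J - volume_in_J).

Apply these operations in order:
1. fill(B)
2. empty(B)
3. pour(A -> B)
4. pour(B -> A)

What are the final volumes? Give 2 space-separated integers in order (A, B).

Step 1: fill(B) -> (A=5 B=8)
Step 2: empty(B) -> (A=5 B=0)
Step 3: pour(A -> B) -> (A=0 B=5)
Step 4: pour(B -> A) -> (A=5 B=0)

Answer: 5 0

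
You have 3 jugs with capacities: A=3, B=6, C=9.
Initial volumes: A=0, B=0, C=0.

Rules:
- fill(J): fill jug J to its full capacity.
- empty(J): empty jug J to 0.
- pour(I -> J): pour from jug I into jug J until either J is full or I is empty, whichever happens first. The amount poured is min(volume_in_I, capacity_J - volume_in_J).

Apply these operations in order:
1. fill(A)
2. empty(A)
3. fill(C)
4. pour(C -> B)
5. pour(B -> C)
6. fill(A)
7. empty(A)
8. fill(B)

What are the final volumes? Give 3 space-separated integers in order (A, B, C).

Answer: 0 6 9

Derivation:
Step 1: fill(A) -> (A=3 B=0 C=0)
Step 2: empty(A) -> (A=0 B=0 C=0)
Step 3: fill(C) -> (A=0 B=0 C=9)
Step 4: pour(C -> B) -> (A=0 B=6 C=3)
Step 5: pour(B -> C) -> (A=0 B=0 C=9)
Step 6: fill(A) -> (A=3 B=0 C=9)
Step 7: empty(A) -> (A=0 B=0 C=9)
Step 8: fill(B) -> (A=0 B=6 C=9)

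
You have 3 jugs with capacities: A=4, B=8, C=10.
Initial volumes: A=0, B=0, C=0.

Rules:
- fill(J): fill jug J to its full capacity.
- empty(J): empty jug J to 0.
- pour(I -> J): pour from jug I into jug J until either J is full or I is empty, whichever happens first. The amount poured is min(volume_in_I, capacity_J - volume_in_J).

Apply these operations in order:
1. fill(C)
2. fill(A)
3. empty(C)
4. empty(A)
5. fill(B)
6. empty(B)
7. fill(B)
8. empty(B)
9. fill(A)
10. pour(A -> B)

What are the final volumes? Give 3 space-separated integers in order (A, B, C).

Answer: 0 4 0

Derivation:
Step 1: fill(C) -> (A=0 B=0 C=10)
Step 2: fill(A) -> (A=4 B=0 C=10)
Step 3: empty(C) -> (A=4 B=0 C=0)
Step 4: empty(A) -> (A=0 B=0 C=0)
Step 5: fill(B) -> (A=0 B=8 C=0)
Step 6: empty(B) -> (A=0 B=0 C=0)
Step 7: fill(B) -> (A=0 B=8 C=0)
Step 8: empty(B) -> (A=0 B=0 C=0)
Step 9: fill(A) -> (A=4 B=0 C=0)
Step 10: pour(A -> B) -> (A=0 B=4 C=0)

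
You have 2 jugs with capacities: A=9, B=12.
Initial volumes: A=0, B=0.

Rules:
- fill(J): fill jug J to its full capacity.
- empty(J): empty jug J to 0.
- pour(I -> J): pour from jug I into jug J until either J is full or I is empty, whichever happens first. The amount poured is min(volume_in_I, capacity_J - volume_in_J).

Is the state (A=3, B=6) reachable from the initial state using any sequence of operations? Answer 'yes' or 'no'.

BFS explored all 14 reachable states.
Reachable set includes: (0,0), (0,3), (0,6), (0,9), (0,12), (3,0), (3,12), (6,0), (6,12), (9,0), (9,3), (9,6) ...
Target (A=3, B=6) not in reachable set → no.

Answer: no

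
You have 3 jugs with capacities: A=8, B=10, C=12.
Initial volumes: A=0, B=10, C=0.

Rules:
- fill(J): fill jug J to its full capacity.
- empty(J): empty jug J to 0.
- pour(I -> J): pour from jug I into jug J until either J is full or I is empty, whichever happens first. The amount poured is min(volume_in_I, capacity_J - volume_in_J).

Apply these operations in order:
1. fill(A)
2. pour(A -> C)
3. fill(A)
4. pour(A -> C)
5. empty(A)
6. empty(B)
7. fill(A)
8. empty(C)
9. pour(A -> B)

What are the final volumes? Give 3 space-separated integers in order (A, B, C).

Step 1: fill(A) -> (A=8 B=10 C=0)
Step 2: pour(A -> C) -> (A=0 B=10 C=8)
Step 3: fill(A) -> (A=8 B=10 C=8)
Step 4: pour(A -> C) -> (A=4 B=10 C=12)
Step 5: empty(A) -> (A=0 B=10 C=12)
Step 6: empty(B) -> (A=0 B=0 C=12)
Step 7: fill(A) -> (A=8 B=0 C=12)
Step 8: empty(C) -> (A=8 B=0 C=0)
Step 9: pour(A -> B) -> (A=0 B=8 C=0)

Answer: 0 8 0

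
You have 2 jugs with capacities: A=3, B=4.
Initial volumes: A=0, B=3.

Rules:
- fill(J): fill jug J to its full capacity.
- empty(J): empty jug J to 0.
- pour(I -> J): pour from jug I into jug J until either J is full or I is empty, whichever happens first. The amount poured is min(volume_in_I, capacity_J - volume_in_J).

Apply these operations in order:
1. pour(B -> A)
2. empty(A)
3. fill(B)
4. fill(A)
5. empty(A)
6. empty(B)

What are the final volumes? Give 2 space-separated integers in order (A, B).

Answer: 0 0

Derivation:
Step 1: pour(B -> A) -> (A=3 B=0)
Step 2: empty(A) -> (A=0 B=0)
Step 3: fill(B) -> (A=0 B=4)
Step 4: fill(A) -> (A=3 B=4)
Step 5: empty(A) -> (A=0 B=4)
Step 6: empty(B) -> (A=0 B=0)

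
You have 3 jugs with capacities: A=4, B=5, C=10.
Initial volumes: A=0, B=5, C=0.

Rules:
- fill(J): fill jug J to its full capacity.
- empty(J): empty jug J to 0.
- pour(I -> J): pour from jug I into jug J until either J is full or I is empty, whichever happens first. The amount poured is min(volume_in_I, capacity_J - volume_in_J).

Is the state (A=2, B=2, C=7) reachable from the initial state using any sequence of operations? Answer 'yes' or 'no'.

BFS explored all 222 reachable states.
Reachable set includes: (0,0,0), (0,0,1), (0,0,2), (0,0,3), (0,0,4), (0,0,5), (0,0,6), (0,0,7), (0,0,8), (0,0,9), (0,0,10), (0,1,0) ...
Target (A=2, B=2, C=7) not in reachable set → no.

Answer: no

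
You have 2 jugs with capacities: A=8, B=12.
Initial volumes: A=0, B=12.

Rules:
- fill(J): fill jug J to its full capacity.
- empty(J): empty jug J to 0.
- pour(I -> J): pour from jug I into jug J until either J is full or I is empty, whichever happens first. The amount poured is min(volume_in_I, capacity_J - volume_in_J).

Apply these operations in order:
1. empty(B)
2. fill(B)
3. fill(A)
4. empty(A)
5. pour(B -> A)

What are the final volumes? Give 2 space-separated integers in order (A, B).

Answer: 8 4

Derivation:
Step 1: empty(B) -> (A=0 B=0)
Step 2: fill(B) -> (A=0 B=12)
Step 3: fill(A) -> (A=8 B=12)
Step 4: empty(A) -> (A=0 B=12)
Step 5: pour(B -> A) -> (A=8 B=4)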